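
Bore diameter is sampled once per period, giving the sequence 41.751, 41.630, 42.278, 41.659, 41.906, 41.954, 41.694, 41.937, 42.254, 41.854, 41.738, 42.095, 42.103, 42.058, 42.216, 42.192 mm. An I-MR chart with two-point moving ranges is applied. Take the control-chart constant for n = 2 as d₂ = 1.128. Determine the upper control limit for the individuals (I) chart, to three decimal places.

X̄ = (41.751 + 41.630 + 42.278 + 41.659 + 41.906 + 41.954 + 41.694 + 41.937 + 42.254 + 41.854 + 41.738 + 42.095 + 42.103 + 42.058 + 42.216 + 42.192) / 16 = 41.9574
Moving ranges: 0.121, 0.648, 0.619, 0.247, 0.048, 0.260, 0.243, 0.317, 0.400, 0.116, 0.357, 0.008, 0.045, 0.158, 0.024; M̄R̄ = 3.6110 / 15 = 0.2407
UCL = X̄ + 3·M̄R̄/d₂ = 41.9574 + 3 × 0.2407 / 1.128 = 42.5977

42.598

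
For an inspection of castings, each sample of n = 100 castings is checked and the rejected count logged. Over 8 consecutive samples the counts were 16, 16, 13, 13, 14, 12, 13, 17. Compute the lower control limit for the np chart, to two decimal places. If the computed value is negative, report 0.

p̄ = Σdᵢ / (k·n) = 114 / (8 × 100) = 0.14250
LCL = np̄ − 3·√(np̄(1−p̄)) = 14.2500 − 3 × 3.4956 = 3.7631

3.76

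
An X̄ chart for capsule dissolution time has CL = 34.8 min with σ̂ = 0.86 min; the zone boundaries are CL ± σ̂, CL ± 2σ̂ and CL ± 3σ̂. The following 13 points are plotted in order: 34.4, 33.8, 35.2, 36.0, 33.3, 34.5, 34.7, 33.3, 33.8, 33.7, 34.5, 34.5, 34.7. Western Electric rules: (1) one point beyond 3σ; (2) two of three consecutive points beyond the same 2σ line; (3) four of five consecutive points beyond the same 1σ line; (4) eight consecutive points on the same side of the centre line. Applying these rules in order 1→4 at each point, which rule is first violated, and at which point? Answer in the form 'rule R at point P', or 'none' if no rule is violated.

rule 4 at point 12

Zone of each point (C = within 1σ̂, B = 1σ̂–2σ̂, A = 2σ̂–3σ̂, * = beyond 3σ̂; sign = side of CL): 1:-C, 2:-B, 3:+C, 4:+B, 5:-B, 6:-C, 7:-C, 8:-B, 9:-B, 10:-B, 11:-C, 12:-C, 13:-C
Rule 4 (eight consecutive points on the same side of the centre line) is satisfied at point 12.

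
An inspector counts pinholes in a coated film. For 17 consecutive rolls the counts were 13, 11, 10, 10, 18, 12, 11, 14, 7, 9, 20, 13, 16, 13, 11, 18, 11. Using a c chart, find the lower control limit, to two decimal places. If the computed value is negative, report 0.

c̄ = (13 + 11 + 10 + 10 + 18 + 12 + 11 + 14 + 7 + 9 + 20 + 13 + 16 + 13 + 11 + 18 + 11) / 17 = 217 / 17 = 12.7647
LCL = c̄ − 3√c̄ = 12.7647 − 3 × 3.5728 = 2.0464

2.05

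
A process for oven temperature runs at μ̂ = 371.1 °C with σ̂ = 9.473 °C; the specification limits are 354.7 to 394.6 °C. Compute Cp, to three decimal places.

0.702

Cp = (USL − LSL) / (6σ̂) = (394.6 − 354.7) / (6 × 9.473) = 39.9000 / 56.8380 = 0.7020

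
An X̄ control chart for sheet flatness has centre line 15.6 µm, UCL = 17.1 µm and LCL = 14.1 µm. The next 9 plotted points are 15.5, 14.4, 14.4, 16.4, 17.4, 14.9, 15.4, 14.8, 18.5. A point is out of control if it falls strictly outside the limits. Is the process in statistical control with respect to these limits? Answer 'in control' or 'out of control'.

out of control

Compare each point to [14.1, 17.1]: sample 5 = 17.4 > UCL; sample 9 = 18.5 > UCL.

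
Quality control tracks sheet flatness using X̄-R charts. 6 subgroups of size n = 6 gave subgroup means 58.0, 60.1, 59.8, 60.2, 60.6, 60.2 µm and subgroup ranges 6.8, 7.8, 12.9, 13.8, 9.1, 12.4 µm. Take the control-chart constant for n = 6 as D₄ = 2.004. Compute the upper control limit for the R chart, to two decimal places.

R̄ = (6.8 + 7.8 + 12.9 + 13.8 + 9.1 + 12.4) / 6 = 62.8000 / 6 = 10.4667
UCL_R = D₄·R̄ = 2.004 × 10.4667 = 20.9752

20.98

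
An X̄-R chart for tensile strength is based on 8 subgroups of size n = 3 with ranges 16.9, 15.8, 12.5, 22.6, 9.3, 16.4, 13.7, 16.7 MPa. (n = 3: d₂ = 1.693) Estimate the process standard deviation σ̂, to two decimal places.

9.15

R̄ = (16.9 + 15.8 + 12.5 + 22.6 + 9.3 + 16.4 + 13.7 + 16.7) / 8 = 15.4875
σ̂ = R̄ / d₂ = 15.4875 / 1.693 = 9.1480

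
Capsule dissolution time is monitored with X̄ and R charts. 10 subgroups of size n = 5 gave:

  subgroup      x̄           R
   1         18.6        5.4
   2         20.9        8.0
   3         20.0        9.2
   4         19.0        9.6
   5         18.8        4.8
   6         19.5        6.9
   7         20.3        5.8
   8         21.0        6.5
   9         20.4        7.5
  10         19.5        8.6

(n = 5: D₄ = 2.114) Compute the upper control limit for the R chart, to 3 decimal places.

15.284

R̄ = (5.4 + 8.0 + 9.2 + 9.6 + 4.8 + 6.9 + 5.8 + 6.5 + 7.5 + 8.6) / 10 = 72.3000 / 10 = 7.2300
UCL_R = D₄·R̄ = 2.114 × 7.2300 = 15.2842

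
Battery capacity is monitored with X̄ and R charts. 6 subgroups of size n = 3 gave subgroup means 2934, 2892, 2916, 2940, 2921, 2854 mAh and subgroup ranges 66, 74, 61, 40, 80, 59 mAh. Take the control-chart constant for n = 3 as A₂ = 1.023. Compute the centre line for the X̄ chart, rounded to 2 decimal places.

X̄̄ = (2934 + 2892 + 2916 + 2940 + 2921 + 2854) / 6 = 17457.0000 / 6 = 2909.5000
CL = X̄̄ = 2909.5000

2909.50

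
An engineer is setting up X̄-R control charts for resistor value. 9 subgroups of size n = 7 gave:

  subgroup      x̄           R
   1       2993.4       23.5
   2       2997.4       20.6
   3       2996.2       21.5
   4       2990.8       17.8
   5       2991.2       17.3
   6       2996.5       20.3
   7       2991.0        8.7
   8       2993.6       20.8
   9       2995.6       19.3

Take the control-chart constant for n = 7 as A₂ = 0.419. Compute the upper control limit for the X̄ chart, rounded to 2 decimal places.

X̄̄ = (2993.4 + 2997.4 + 2996.2 + 2990.8 + 2991.2 + 2996.5 + 2991.0 + 2993.6 + 2995.6) / 9 = 26945.7000 / 9 = 2993.9667
R̄ = (23.5 + 20.6 + 21.5 + 17.8 + 17.3 + 20.3 + 8.7 + 20.8 + 19.3) / 9 = 169.8000 / 9 = 18.8667
UCL = X̄̄ + A₂·R̄ = 2993.9667 + 0.419 × 18.8667 = 3001.8718

3001.87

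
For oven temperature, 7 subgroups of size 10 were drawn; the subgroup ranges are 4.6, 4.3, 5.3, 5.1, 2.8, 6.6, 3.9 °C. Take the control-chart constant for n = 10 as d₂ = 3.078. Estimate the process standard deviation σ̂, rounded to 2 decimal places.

1.51

R̄ = (4.6 + 4.3 + 5.3 + 5.1 + 2.8 + 6.6 + 3.9) / 7 = 4.6571
σ̂ = R̄ / d₂ = 4.6571 / 3.078 = 1.5130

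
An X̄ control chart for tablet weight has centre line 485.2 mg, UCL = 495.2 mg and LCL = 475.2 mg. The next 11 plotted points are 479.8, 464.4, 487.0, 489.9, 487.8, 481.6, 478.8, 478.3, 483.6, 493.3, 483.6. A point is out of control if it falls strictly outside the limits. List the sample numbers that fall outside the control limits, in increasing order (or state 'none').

2

Compare each point to [475.2, 495.2]: sample 2 = 464.4 < LCL.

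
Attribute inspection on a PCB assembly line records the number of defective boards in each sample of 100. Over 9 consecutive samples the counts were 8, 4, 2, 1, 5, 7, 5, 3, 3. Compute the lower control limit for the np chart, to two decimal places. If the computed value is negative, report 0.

0.00

p̄ = Σdᵢ / (k·n) = 38 / (9 × 100) = 0.04222
LCL = np̄ − 3·√(np̄(1−p̄)) = 4.2222 − 3 × 2.0110 = -1.8107 → 0 (negative, so LCL = 0)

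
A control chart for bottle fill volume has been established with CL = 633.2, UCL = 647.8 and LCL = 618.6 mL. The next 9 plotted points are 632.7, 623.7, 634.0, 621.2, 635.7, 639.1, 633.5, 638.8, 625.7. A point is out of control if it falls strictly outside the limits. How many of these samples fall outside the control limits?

All 9 points lie within [618.6, 647.8].

0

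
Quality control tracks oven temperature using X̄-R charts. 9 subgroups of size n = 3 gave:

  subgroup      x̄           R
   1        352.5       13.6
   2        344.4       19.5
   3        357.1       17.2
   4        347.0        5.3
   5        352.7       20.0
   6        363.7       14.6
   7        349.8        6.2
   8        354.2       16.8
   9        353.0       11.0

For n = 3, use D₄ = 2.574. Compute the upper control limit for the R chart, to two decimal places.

35.52

R̄ = (13.6 + 19.5 + 17.2 + 5.3 + 20.0 + 14.6 + 6.2 + 16.8 + 11.0) / 9 = 124.2000 / 9 = 13.8000
UCL_R = D₄·R̄ = 2.574 × 13.8000 = 35.5212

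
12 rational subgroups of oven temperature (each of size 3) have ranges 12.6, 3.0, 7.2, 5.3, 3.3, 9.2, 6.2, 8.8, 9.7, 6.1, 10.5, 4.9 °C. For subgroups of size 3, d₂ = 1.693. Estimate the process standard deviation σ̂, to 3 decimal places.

R̄ = (12.6 + 3.0 + 7.2 + 5.3 + 3.3 + 9.2 + 6.2 + 8.8 + 9.7 + 6.1 + 10.5 + 4.9) / 12 = 7.2333
σ̂ = R̄ / d₂ = 7.2333 / 1.693 = 4.2725

4.272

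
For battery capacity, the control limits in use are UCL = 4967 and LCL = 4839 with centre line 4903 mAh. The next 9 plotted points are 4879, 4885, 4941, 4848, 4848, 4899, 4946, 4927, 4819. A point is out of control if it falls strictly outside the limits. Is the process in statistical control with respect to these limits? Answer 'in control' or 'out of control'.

out of control

Compare each point to [4839, 4967]: sample 9 = 4819 < LCL.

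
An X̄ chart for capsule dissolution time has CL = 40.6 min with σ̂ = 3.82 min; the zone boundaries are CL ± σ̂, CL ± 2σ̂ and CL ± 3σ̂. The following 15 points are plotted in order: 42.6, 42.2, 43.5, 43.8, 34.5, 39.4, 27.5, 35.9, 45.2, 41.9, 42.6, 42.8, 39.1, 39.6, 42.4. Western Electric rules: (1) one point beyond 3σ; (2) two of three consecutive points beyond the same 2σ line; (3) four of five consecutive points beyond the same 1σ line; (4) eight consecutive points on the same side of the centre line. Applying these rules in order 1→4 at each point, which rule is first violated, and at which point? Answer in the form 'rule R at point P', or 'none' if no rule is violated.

rule 1 at point 7

Zone of each point (C = within 1σ̂, B = 1σ̂–2σ̂, A = 2σ̂–3σ̂, * = beyond 3σ̂; sign = side of CL): 1:+C, 2:+C, 3:+C, 4:+C, 5:-B, 6:-C, 7:-*, 8:-B, 9:+B, 10:+C, 11:+C, 12:+C, 13:-C, 14:-C, 15:+C
Rule 1 (one point beyond the 3σ limits) is satisfied at point 7.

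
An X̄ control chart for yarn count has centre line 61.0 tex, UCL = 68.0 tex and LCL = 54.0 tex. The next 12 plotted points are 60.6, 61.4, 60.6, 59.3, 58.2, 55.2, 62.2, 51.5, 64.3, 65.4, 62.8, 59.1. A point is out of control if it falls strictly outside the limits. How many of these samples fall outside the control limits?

1

Compare each point to [54.0, 68.0]: sample 8 = 51.5 < LCL.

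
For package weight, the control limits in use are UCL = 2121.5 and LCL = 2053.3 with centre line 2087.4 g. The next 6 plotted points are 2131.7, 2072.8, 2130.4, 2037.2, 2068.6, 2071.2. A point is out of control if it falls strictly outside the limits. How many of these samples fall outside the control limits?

3

Compare each point to [2053.3, 2121.5]: sample 1 = 2131.7 > UCL; sample 3 = 2130.4 > UCL; sample 4 = 2037.2 < LCL.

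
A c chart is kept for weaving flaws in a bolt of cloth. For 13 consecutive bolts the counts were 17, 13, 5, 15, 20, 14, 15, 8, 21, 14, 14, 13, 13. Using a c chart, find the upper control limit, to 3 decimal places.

c̄ = (17 + 13 + 5 + 15 + 20 + 14 + 15 + 8 + 21 + 14 + 14 + 13 + 13) / 13 = 182 / 13 = 14.0000
UCL = c̄ + 3√c̄ = 14.0000 + 3 × √14.0000 = 14.0000 + 3 × 3.7417 = 25.2250

25.225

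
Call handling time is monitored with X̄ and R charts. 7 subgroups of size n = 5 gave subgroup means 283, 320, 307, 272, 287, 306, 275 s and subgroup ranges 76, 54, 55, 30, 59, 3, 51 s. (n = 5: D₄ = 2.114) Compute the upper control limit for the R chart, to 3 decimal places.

R̄ = (76 + 54 + 55 + 30 + 59 + 3 + 51) / 7 = 328.0000 / 7 = 46.8571
UCL_R = D₄·R̄ = 2.114 × 46.8571 = 99.0560

99.056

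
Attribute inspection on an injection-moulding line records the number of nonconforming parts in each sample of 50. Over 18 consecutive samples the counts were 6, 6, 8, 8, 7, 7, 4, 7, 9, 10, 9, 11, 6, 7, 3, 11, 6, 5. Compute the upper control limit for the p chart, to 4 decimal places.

0.2936

p̄ = Σdᵢ / (k·n) = 130 / (18 × 50) = 0.14444
UCL = p̄ + 3·√(p̄(1−p̄)/n) = 0.14444 + 3 × √(0.14444×0.85556/50) = 0.14444 + 3 × 0.04972 = 0.29359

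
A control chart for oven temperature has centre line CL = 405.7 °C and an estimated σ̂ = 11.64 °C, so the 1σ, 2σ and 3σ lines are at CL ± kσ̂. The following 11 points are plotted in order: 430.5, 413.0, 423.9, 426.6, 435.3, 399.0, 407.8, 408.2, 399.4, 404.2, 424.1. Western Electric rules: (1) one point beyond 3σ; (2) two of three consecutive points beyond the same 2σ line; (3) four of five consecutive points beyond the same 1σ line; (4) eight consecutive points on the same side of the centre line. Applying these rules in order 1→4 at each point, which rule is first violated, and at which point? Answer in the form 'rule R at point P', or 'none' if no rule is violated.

rule 3 at point 5

Zone of each point (C = within 1σ̂, B = 1σ̂–2σ̂, A = 2σ̂–3σ̂, * = beyond 3σ̂; sign = side of CL): 1:+A, 2:+C, 3:+B, 4:+B, 5:+A, 6:-C, 7:+C, 8:+C, 9:-C, 10:-C, 11:+B
Rule 3 (four of five consecutive points beyond the same 1σ limit) is satisfied at point 5.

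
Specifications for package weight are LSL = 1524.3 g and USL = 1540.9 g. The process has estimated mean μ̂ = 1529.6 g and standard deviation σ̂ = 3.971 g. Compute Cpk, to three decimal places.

0.445

Cpu = (USL − μ̂) / (3σ̂) = (1540.9 − 1529.6) / (3 × 3.971) = 0.9485; Cpl = (μ̂ − LSL) / (3σ̂) = (1529.6 − 1524.3) / (3 × 3.971) = 0.4449; Cpk = min(Cpu, Cpl) = 0.4449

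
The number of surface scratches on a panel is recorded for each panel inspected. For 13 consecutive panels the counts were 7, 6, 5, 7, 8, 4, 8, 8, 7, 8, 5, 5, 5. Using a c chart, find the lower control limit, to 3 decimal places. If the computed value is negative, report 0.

c̄ = (7 + 6 + 5 + 7 + 8 + 4 + 8 + 8 + 7 + 8 + 5 + 5 + 5) / 13 = 83 / 13 = 6.3846
LCL = c̄ − 3√c̄ = 6.3846 − 3 × 2.5268 = -1.1957 → 0 (cannot be negative)

0.000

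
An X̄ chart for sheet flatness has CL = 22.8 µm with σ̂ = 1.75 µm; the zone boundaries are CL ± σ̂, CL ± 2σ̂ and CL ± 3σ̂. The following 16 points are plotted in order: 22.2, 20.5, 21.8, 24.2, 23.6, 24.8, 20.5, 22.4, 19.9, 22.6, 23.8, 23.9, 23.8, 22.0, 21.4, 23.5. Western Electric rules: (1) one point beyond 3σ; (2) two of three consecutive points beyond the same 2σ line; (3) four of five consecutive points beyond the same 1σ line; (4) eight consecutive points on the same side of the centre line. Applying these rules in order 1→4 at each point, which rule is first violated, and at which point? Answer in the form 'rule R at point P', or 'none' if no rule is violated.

Zone of each point (C = within 1σ̂, B = 1σ̂–2σ̂, A = 2σ̂–3σ̂, * = beyond 3σ̂; sign = side of CL): 1:-C, 2:-B, 3:-C, 4:+C, 5:+C, 6:+B, 7:-B, 8:-C, 9:-B, 10:-C, 11:+C, 12:+C, 13:+C, 14:-C, 15:-C, 16:+C
No rule fires across all 16 points.

none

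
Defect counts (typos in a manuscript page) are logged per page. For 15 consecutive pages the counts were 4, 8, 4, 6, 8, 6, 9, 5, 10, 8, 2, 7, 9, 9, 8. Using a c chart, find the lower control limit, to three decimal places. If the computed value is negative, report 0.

0.000

c̄ = (4 + 8 + 4 + 6 + 8 + 6 + 9 + 5 + 10 + 8 + 2 + 7 + 9 + 9 + 8) / 15 = 103 / 15 = 6.8667
LCL = c̄ − 3√c̄ = 6.8667 − 3 × 2.6204 = -0.9946 → 0 (cannot be negative)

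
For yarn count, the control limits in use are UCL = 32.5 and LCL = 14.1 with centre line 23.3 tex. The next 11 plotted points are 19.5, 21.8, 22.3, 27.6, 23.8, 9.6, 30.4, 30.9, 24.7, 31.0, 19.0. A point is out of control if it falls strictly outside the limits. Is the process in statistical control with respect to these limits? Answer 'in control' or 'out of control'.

Compare each point to [14.1, 32.5]: sample 6 = 9.6 < LCL.

out of control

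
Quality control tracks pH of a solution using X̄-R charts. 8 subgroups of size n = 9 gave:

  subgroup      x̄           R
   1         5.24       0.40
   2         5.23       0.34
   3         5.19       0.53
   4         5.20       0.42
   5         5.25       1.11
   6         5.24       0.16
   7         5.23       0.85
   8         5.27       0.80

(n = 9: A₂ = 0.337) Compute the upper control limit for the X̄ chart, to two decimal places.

5.43

X̄̄ = (5.24 + 5.23 + 5.19 + 5.20 + 5.25 + 5.24 + 5.23 + 5.27) / 8 = 41.8500 / 8 = 5.2313
R̄ = (0.40 + 0.34 + 0.53 + 0.42 + 1.11 + 0.16 + 0.85 + 0.80) / 8 = 4.6100 / 8 = 0.5763
UCL = X̄̄ + A₂·R̄ = 5.2313 + 0.337 × 0.5763 = 5.4254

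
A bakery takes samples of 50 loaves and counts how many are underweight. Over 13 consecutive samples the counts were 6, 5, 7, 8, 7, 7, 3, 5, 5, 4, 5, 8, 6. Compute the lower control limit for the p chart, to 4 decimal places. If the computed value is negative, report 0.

0.0000

p̄ = Σdᵢ / (k·n) = 76 / (13 × 50) = 0.11692
LCL = p̄ − 3·√(p̄(1−p̄)/n) = 0.11692 − 3 × 0.04544 = -0.01941 → 0 (negative, so LCL = 0)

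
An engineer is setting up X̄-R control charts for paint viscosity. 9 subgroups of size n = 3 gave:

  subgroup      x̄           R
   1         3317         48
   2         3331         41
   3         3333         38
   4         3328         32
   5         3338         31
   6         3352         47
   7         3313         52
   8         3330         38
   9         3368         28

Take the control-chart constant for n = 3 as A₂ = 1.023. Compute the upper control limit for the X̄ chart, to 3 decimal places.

X̄̄ = (3317 + 3331 + 3333 + 3328 + 3338 + 3352 + 3313 + 3330 + 3368) / 9 = 30010.0000 / 9 = 3334.4444
R̄ = (48 + 41 + 38 + 32 + 31 + 47 + 52 + 38 + 28) / 9 = 355.0000 / 9 = 39.4444
UCL = X̄̄ + A₂·R̄ = 3334.4444 + 1.023 × 39.4444 = 3374.7961

3374.796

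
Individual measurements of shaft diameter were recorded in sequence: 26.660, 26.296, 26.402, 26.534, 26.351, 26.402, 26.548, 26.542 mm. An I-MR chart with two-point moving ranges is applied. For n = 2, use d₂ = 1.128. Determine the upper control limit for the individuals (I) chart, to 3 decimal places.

X̄ = (26.660 + 26.296 + 26.402 + 26.534 + 26.351 + 26.402 + 26.548 + 26.542) / 8 = 26.4669
Moving ranges: 0.364, 0.106, 0.132, 0.183, 0.051, 0.146, 0.006; M̄R̄ = 0.9880 / 7 = 0.1411
UCL = X̄ + 3·M̄R̄/d₂ = 26.4669 + 3 × 0.1411 / 1.128 = 26.8423

26.842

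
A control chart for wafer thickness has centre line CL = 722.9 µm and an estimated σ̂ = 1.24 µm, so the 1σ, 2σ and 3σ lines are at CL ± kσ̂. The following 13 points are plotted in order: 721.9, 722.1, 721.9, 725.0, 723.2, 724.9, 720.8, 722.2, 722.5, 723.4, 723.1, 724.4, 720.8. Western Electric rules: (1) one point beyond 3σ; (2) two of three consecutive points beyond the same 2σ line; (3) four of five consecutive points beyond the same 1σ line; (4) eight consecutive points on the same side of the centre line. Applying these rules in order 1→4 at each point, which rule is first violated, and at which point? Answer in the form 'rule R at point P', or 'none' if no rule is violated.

Zone of each point (C = within 1σ̂, B = 1σ̂–2σ̂, A = 2σ̂–3σ̂, * = beyond 3σ̂; sign = side of CL): 1:-C, 2:-C, 3:-C, 4:+B, 5:+C, 6:+B, 7:-B, 8:-C, 9:-C, 10:+C, 11:+C, 12:+B, 13:-B
No rule fires across all 13 points.

none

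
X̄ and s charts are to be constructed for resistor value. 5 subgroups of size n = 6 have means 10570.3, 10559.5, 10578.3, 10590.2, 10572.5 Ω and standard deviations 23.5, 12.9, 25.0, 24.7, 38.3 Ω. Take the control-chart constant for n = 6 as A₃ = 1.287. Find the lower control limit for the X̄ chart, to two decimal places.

10542.14

X̄̄ = (10570.3 + 10559.5 + 10578.3 + 10590.2 + 10572.5) / 5 = 10574.1600
s̄ = (23.5 + 12.9 + 25.0 + 24.7 + 38.3) / 5 = 24.8800
LCL = X̄̄ − A₃·s̄ = 10574.1600 − 1.287 × 24.8800 = 10542.1394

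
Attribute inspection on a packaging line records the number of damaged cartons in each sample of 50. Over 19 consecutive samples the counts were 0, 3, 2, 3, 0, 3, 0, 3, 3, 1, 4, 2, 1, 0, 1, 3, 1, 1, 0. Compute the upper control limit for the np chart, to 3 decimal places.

5.401

p̄ = Σdᵢ / (k·n) = 31 / (19 × 50) = 0.03263
UCL = np̄ + 3·√(np̄(1−p̄)) = 1.6316 + 3 × √(1.6316×0.96737) = 1.6316 + 3 × 1.2563 = 5.4005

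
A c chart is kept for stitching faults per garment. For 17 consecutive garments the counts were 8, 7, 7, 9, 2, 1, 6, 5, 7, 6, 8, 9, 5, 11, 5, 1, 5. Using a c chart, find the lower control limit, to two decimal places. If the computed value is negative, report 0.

0.00

c̄ = (8 + 7 + 7 + 9 + 2 + 1 + 6 + 5 + 7 + 6 + 8 + 9 + 5 + 11 + 5 + 1 + 5) / 17 = 102 / 17 = 6.0000
LCL = c̄ − 3√c̄ = 6.0000 − 3 × 2.4495 = -1.3485 → 0 (cannot be negative)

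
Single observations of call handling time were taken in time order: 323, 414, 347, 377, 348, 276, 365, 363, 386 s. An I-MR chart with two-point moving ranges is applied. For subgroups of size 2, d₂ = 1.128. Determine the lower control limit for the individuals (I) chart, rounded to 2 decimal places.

X̄ = (323 + 414 + 347 + 377 + 348 + 276 + 365 + 363 + 386) / 9 = 355.4444
Moving ranges: 91, 67, 30, 29, 72, 89, 2, 23; M̄R̄ = 403.0000 / 8 = 50.3750
LCL = X̄ − 3·M̄R̄/d₂ = 355.4444 − 3 × 50.3750 / 1.128 = 221.4684

221.47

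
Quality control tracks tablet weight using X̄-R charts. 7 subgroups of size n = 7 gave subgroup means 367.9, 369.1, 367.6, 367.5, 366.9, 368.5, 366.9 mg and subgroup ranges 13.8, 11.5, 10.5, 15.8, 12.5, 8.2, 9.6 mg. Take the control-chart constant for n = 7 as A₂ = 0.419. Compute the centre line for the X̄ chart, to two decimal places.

X̄̄ = (367.9 + 369.1 + 367.6 + 367.5 + 366.9 + 368.5 + 366.9) / 7 = 2574.4000 / 7 = 367.7714
CL = X̄̄ = 367.7714

367.77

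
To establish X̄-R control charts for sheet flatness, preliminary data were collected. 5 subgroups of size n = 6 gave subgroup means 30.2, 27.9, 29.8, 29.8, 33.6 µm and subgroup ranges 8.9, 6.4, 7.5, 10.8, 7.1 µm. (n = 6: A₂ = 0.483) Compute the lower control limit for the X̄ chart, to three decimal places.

26.328

X̄̄ = (30.2 + 27.9 + 29.8 + 29.8 + 33.6) / 5 = 151.3000 / 5 = 30.2600
R̄ = (8.9 + 6.4 + 7.5 + 10.8 + 7.1) / 5 = 40.7000 / 5 = 8.1400
LCL = X̄̄ − A₂·R̄ = 30.2600 − 0.483 × 8.1400 = 26.3284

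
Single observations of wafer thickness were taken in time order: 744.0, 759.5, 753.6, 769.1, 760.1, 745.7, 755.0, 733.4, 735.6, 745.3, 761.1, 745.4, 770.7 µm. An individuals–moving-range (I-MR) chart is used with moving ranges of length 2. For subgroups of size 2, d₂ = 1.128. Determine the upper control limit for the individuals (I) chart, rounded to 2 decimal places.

X̄ = (744.0 + 759.5 + 753.6 + 769.1 + 760.1 + 745.7 + 755.0 + 733.4 + 735.6 + 745.3 + 761.1 + 745.4 + 770.7) / 13 = 752.1923
Moving ranges: 15.5, 5.9, 15.5, 9.0, 14.4, 9.3, 21.6, 2.2, 9.7, 15.8, 15.7, 25.3; M̄R̄ = 159.9000 / 12 = 13.3250
UCL = X̄ + 3·M̄R̄/d₂ = 752.1923 + 3 × 13.3250 / 1.128 = 787.6311

787.63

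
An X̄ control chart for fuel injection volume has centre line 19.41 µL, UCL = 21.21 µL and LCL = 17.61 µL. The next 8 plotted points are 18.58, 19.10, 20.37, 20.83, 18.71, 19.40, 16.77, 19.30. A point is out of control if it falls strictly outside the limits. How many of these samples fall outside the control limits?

1

Compare each point to [17.61, 21.21]: sample 7 = 16.77 < LCL.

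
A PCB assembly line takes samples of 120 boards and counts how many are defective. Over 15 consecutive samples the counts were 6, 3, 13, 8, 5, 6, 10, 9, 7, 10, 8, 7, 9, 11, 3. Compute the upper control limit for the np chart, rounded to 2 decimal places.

p̄ = Σdᵢ / (k·n) = 115 / (15 × 120) = 0.06389
UCL = np̄ + 3·√(np̄(1−p̄)) = 7.6667 + 3 × √(7.6667×0.93611) = 7.6667 + 3 × 2.6790 = 15.7036

15.70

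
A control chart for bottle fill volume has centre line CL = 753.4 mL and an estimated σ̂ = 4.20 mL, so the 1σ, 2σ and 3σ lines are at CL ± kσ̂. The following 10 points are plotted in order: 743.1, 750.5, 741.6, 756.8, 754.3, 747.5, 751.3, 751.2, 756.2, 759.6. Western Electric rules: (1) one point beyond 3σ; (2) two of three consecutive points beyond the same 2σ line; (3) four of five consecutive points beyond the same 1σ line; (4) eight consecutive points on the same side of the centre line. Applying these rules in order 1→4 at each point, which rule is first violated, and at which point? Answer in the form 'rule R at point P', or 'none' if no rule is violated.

rule 2 at point 3

Zone of each point (C = within 1σ̂, B = 1σ̂–2σ̂, A = 2σ̂–3σ̂, * = beyond 3σ̂; sign = side of CL): 1:-A, 2:-C, 3:-A, 4:+C, 5:+C, 6:-B, 7:-C, 8:-C, 9:+C, 10:+B
Rule 2 (two of three consecutive points beyond the same 2σ limit) is satisfied at point 3.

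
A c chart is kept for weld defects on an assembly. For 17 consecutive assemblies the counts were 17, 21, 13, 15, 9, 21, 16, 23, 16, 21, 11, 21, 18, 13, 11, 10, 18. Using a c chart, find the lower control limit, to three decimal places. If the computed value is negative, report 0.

c̄ = (17 + 21 + 13 + 15 + 9 + 21 + 16 + 23 + 16 + 21 + 11 + 21 + 18 + 13 + 11 + 10 + 18) / 17 = 274 / 17 = 16.1176
LCL = c̄ − 3√c̄ = 16.1176 − 3 × 4.0147 = 4.0736

4.074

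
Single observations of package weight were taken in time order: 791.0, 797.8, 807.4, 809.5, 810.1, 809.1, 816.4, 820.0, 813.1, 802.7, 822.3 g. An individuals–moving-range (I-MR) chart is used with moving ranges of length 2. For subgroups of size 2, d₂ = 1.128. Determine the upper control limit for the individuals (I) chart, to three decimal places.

827.095

X̄ = (791.0 + 797.8 + 807.4 + 809.5 + 810.1 + 809.1 + 816.4 + 820.0 + 813.1 + 802.7 + 822.3) / 11 = 809.0364
Moving ranges: 6.8, 9.6, 2.1, 0.6, 1.0, 7.3, 3.6, 6.9, 10.4, 19.6; M̄R̄ = 67.9000 / 10 = 6.7900
UCL = X̄ + 3·M̄R̄/d₂ = 809.0364 + 3 × 6.7900 / 1.128 = 827.0949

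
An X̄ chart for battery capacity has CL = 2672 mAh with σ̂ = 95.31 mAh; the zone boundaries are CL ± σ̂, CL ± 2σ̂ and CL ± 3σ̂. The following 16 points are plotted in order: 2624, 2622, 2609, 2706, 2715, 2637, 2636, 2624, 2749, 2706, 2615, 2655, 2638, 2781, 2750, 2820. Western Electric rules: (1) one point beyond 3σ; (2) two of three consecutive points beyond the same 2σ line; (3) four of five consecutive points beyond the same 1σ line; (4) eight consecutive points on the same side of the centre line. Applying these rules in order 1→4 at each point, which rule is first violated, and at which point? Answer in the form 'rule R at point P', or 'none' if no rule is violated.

none

Zone of each point (C = within 1σ̂, B = 1σ̂–2σ̂, A = 2σ̂–3σ̂, * = beyond 3σ̂; sign = side of CL): 1:-C, 2:-C, 3:-C, 4:+C, 5:+C, 6:-C, 7:-C, 8:-C, 9:+C, 10:+C, 11:-C, 12:-C, 13:-C, 14:+B, 15:+C, 16:+B
No rule fires across all 16 points.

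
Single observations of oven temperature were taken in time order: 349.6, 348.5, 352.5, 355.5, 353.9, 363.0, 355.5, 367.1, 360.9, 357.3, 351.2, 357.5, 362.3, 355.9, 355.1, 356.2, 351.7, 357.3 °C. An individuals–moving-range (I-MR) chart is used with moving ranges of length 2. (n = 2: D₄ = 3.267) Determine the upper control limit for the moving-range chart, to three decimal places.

16.008

Moving ranges: 1.1, 4.0, 3.0, 1.6, 9.1, 7.5, 11.6, 6.2, 3.6, 6.1, 6.3, 4.8, 6.4, 0.8, 1.1, 4.5, 5.6; M̄R̄ = 83.3000 / 17 = 4.9000
UCL_MR = D₄·M̄R̄ = 3.267 × 4.9000 = 16.0083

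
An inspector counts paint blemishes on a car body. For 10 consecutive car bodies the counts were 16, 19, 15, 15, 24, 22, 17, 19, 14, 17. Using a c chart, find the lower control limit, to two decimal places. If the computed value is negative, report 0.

c̄ = (16 + 19 + 15 + 15 + 24 + 22 + 17 + 19 + 14 + 17) / 10 = 178 / 10 = 17.8000
LCL = c̄ − 3√c̄ = 17.8000 − 3 × 4.2190 = 5.1430

5.14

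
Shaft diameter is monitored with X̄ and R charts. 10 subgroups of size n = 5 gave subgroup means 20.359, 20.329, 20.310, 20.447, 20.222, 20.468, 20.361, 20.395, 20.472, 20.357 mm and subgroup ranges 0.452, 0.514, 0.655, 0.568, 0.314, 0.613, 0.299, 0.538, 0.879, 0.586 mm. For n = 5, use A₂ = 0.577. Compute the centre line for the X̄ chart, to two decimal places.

X̄̄ = (20.359 + 20.329 + 20.310 + 20.447 + 20.222 + 20.468 + 20.361 + 20.395 + 20.472 + 20.357) / 10 = 203.7200 / 10 = 20.3720
CL = X̄̄ = 20.3720

20.37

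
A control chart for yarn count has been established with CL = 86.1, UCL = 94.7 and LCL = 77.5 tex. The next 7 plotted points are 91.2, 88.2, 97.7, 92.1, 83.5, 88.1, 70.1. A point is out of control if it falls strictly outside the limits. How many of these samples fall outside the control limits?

2

Compare each point to [77.5, 94.7]: sample 3 = 97.7 > UCL; sample 7 = 70.1 < LCL.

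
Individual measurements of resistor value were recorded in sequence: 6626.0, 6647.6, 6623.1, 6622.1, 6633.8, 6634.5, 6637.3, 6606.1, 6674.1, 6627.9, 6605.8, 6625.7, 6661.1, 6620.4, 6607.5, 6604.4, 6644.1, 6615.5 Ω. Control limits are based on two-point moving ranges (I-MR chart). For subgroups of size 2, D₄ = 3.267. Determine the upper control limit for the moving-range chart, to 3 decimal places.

78.812

Moving ranges: 21.6, 24.5, 1.0, 11.7, 0.7, 2.8, 31.2, 68.0, 46.2, 22.1, 19.9, 35.4, 40.7, 12.9, 3.1, 39.7, 28.6; M̄R̄ = 410.1000 / 17 = 24.1235
UCL_MR = D₄·M̄R̄ = 3.267 × 24.1235 = 78.8116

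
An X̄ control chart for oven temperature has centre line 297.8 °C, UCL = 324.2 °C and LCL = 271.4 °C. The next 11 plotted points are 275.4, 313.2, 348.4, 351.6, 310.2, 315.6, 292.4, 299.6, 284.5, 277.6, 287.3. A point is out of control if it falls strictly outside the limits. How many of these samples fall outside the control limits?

2

Compare each point to [271.4, 324.2]: sample 3 = 348.4 > UCL; sample 4 = 351.6 > UCL.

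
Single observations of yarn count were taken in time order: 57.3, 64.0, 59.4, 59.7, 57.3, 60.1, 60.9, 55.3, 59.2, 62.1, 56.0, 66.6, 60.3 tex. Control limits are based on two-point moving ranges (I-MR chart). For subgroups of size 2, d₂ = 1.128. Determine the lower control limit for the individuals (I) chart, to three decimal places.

X̄ = (57.3 + 64.0 + 59.4 + 59.7 + 57.3 + 60.1 + 60.9 + 55.3 + 59.2 + 62.1 + 56.0 + 66.6 + 60.3) / 13 = 59.8615
Moving ranges: 6.7, 4.6, 0.3, 2.4, 2.8, 0.8, 5.6, 3.9, 2.9, 6.1, 10.6, 6.3; M̄R̄ = 53.0000 / 12 = 4.4167
LCL = X̄ − 3·M̄R̄/d₂ = 59.8615 − 3 × 4.4167 / 1.128 = 48.1151

48.115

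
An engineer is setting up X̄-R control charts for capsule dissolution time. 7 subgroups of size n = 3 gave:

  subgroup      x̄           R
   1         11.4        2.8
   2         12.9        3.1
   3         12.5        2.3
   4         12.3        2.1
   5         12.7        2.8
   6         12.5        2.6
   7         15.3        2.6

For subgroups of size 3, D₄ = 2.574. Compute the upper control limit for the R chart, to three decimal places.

R̄ = (2.8 + 3.1 + 2.3 + 2.1 + 2.8 + 2.6 + 2.6) / 7 = 18.3000 / 7 = 2.6143
UCL_R = D₄·R̄ = 2.574 × 2.6143 = 6.7292

6.729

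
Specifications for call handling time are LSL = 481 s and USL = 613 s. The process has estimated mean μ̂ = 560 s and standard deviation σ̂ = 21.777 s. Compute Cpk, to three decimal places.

0.811

Cpu = (USL − μ̂) / (3σ̂) = (613 − 560) / (3 × 21.777) = 0.8113; Cpl = (μ̂ − LSL) / (3σ̂) = (560 − 481) / (3 × 21.777) = 1.2092; Cpk = min(Cpu, Cpl) = 0.8113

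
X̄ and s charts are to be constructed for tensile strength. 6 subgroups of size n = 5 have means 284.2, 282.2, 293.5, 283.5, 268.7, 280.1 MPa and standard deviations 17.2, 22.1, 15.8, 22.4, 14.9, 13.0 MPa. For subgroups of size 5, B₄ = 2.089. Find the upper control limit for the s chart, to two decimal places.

s̄ = (17.2 + 22.1 + 15.8 + 22.4 + 14.9 + 13.0) / 6 = 17.5667
UCL_s = B₄·s̄ = 2.089 × 17.5667 = 36.6968

36.70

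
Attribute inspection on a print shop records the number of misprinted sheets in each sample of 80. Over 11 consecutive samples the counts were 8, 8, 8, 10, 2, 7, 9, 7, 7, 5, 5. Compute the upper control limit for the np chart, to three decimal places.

p̄ = Σdᵢ / (k·n) = 76 / (11 × 80) = 0.08636
UCL = np̄ + 3·√(np̄(1−p̄)) = 6.9091 + 3 × √(6.9091×0.91364) = 6.9091 + 3 × 2.5124 = 14.4464

14.446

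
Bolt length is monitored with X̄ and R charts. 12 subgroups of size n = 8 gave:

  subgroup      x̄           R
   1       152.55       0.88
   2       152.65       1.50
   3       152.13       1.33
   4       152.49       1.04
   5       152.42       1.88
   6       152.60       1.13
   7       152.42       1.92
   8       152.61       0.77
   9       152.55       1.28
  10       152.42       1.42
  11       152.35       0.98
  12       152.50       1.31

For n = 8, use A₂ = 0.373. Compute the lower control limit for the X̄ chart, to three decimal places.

X̄̄ = (152.55 + 152.65 + 152.13 + 152.49 + 152.42 + 152.60 + 152.42 + 152.61 + 152.55 + 152.42 + 152.35 + 152.50) / 12 = 1829.6900 / 12 = 152.4742
R̄ = (0.88 + 1.50 + 1.33 + 1.04 + 1.88 + 1.13 + 1.92 + 0.77 + 1.28 + 1.42 + 0.98 + 1.31) / 12 = 15.4400 / 12 = 1.2867
LCL = X̄̄ − A₂·R̄ = 152.4742 − 0.373 × 1.2867 = 151.9942

151.994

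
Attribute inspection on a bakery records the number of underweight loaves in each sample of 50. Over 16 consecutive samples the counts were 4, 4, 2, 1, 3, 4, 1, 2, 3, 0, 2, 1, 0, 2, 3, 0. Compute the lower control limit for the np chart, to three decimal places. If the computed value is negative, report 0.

0.000

p̄ = Σdᵢ / (k·n) = 32 / (16 × 50) = 0.04000
LCL = np̄ − 3·√(np̄(1−p̄)) = 2.0000 − 3 × 1.3856 = -2.1569 → 0 (negative, so LCL = 0)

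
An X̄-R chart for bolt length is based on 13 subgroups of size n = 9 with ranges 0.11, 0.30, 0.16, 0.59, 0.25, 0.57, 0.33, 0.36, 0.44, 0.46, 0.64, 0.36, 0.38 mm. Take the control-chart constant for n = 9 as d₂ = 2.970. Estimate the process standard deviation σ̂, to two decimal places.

0.13

R̄ = (0.11 + 0.30 + 0.16 + 0.59 + 0.25 + 0.57 + 0.33 + 0.36 + 0.44 + 0.46 + 0.64 + 0.36 + 0.38) / 13 = 0.3808
σ̂ = R̄ / d₂ = 0.3808 / 2.970 = 0.1282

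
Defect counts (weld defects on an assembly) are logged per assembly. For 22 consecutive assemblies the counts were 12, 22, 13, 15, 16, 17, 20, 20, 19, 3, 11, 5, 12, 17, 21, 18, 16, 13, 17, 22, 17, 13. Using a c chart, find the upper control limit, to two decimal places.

c̄ = (12 + 22 + 13 + 15 + 16 + 17 + 20 + 20 + 19 + 3 + 11 + 5 + 12 + 17 + 21 + 18 + 16 + 13 + 17 + 22 + 17 + 13) / 22 = 339 / 22 = 15.4091
UCL = c̄ + 3√c̄ = 15.4091 + 3 × √15.4091 = 15.4091 + 3 × 3.9254 = 27.1854

27.19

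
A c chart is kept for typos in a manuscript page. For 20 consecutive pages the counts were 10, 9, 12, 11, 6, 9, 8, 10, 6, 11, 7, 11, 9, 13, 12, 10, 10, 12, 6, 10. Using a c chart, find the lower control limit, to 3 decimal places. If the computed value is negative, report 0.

c̄ = (10 + 9 + 12 + 11 + 6 + 9 + 8 + 10 + 6 + 11 + 7 + 11 + 9 + 13 + 12 + 10 + 10 + 12 + 6 + 10) / 20 = 192 / 20 = 9.6000
LCL = c̄ − 3√c̄ = 9.6000 − 3 × 3.0984 = 0.3048

0.305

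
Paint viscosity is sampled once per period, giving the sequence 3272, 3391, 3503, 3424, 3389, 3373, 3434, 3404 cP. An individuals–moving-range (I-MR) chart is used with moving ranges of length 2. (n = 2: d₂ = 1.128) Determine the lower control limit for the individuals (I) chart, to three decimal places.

3227.017

X̄ = (3272 + 3391 + 3503 + 3424 + 3389 + 3373 + 3434 + 3404) / 8 = 3398.7500
Moving ranges: 119, 112, 79, 35, 16, 61, 30; M̄R̄ = 452.0000 / 7 = 64.5714
LCL = X̄ − 3·M̄R̄/d₂ = 3398.7500 − 3 × 64.5714 / 1.128 = 3227.0175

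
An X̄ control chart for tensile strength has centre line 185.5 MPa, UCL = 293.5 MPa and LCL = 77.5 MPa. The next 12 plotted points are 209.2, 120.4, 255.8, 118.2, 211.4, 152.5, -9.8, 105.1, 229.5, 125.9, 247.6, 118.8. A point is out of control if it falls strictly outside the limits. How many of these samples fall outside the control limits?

Compare each point to [77.5, 293.5]: sample 7 = -9.8 < LCL.

1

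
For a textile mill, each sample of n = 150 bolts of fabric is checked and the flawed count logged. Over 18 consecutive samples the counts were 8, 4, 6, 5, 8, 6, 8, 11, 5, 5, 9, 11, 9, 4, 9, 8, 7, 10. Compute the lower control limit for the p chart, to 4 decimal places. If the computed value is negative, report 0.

0.0000

p̄ = Σdᵢ / (k·n) = 133 / (18 × 150) = 0.04926
LCL = p̄ − 3·√(p̄(1−p̄)/n) = 0.04926 − 3 × 0.01767 = -0.00375 → 0 (negative, so LCL = 0)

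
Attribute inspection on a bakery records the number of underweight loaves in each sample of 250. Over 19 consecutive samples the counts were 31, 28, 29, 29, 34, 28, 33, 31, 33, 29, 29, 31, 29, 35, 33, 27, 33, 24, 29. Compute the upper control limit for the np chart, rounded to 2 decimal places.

p̄ = Σdᵢ / (k·n) = 575 / (19 × 250) = 0.12105
UCL = np̄ + 3·√(np̄(1−p̄)) = 30.2632 + 3 × √(30.2632×0.87895) = 30.2632 + 3 × 5.1575 = 45.7356

45.74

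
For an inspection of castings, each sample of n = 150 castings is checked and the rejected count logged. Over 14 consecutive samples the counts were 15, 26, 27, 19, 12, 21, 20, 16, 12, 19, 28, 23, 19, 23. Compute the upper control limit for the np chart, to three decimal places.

p̄ = Σdᵢ / (k·n) = 280 / (14 × 150) = 0.13333
UCL = np̄ + 3·√(np̄(1−p̄)) = 20.0000 + 3 × √(20.0000×0.86667) = 20.0000 + 3 × 4.1633 = 32.4900

32.490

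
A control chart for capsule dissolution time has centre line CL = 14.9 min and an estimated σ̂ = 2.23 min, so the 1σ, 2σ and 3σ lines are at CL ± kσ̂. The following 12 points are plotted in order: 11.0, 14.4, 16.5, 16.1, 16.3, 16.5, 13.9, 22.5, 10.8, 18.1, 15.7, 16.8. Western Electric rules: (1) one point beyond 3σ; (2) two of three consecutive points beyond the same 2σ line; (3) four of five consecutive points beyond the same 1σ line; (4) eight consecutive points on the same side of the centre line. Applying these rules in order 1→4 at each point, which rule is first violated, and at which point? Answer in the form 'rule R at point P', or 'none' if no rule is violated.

Zone of each point (C = within 1σ̂, B = 1σ̂–2σ̂, A = 2σ̂–3σ̂, * = beyond 3σ̂; sign = side of CL): 1:-B, 2:-C, 3:+C, 4:+C, 5:+C, 6:+C, 7:-C, 8:+*, 9:-B, 10:+B, 11:+C, 12:+C
Rule 1 (one point beyond the 3σ limits) is satisfied at point 8.

rule 1 at point 8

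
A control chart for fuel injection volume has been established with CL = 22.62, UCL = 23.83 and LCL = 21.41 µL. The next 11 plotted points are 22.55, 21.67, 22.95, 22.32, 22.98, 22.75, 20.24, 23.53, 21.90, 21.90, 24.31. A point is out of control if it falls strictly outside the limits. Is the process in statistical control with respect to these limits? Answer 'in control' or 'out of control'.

out of control

Compare each point to [21.41, 23.83]: sample 7 = 20.24 < LCL; sample 11 = 24.31 > UCL.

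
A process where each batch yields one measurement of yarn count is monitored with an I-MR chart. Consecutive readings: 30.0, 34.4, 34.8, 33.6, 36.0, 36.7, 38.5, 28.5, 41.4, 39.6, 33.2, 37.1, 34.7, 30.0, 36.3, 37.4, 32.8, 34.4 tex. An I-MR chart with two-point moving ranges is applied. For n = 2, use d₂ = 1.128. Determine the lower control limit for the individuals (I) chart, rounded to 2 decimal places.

X̄ = (30.0 + 34.4 + 34.8 + 33.6 + 36.0 + 36.7 + 38.5 + 28.5 + 41.4 + 39.6 + 33.2 + 37.1 + 34.7 + 30.0 + 36.3 + 37.4 + 32.8 + 34.4) / 18 = 34.9667
Moving ranges: 4.4, 0.4, 1.2, 2.4, 0.7, 1.8, 10.0, 12.9, 1.8, 6.4, 3.9, 2.4, 4.7, 6.3, 1.1, 4.6, 1.6; M̄R̄ = 66.6000 / 17 = 3.9176
LCL = X̄ − 3·M̄R̄/d₂ = 34.9667 − 3 × 3.9176 / 1.128 = 24.5474

24.55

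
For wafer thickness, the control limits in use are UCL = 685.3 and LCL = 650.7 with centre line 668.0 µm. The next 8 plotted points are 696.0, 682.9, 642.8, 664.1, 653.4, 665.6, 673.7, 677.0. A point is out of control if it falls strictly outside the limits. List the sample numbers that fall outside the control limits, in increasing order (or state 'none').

Compare each point to [650.7, 685.3]: sample 1 = 696.0 > UCL; sample 3 = 642.8 < LCL.

1, 3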